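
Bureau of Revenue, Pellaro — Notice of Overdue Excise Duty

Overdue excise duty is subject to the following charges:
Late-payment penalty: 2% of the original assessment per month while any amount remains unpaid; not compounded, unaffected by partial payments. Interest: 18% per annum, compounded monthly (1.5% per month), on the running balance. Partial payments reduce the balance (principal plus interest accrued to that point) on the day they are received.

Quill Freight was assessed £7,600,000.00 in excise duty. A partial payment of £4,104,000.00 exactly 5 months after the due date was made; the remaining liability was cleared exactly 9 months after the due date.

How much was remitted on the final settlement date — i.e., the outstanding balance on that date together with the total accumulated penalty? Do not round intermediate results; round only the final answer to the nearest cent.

£5,701,927.80

Balance at month 5: £7,600,000.0000 × (1 + 0.015)^5 = £8,187,358.4295…
After £4,104,000.00 payment: £8,187,358.4295… − £4,104,000.00 = £4,083,358.4295…
Balance at month 9: £4,083,358.4295… × (1 + 0.015)^4 = £4,333,927.8012…
Penalty: 9 × 2% × £7,600,000.00 = £1,368,000.00
Final settlement = outstanding balance + penalty = £4,333,927.8012… + £1,368,000.00 = £5,701,927.80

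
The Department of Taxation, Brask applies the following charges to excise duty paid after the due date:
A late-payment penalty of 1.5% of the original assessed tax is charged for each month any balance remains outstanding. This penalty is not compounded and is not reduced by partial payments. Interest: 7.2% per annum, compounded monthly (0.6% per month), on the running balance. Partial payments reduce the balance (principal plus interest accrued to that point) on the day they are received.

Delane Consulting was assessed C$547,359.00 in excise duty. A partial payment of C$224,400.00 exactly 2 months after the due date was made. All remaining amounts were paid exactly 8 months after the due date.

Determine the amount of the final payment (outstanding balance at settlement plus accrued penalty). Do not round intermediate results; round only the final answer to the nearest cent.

C$407,273.17

Balance at month 2: C$547,359.0000 × (1 + 0.006)^2 = C$553,947.0129…
After C$224,400.00 payment: C$553,947.0129… − C$224,400.00 = C$329,547.0129…
Balance at month 8: C$329,547.0129… × (1 + 0.006)^6 = C$341,590.0908…
Penalty: 8 × 1.5% × C$547,359.00 = C$65,683.08
Final settlement = outstanding balance + penalty = C$341,590.0908… + C$65,683.08 = C$407,273.17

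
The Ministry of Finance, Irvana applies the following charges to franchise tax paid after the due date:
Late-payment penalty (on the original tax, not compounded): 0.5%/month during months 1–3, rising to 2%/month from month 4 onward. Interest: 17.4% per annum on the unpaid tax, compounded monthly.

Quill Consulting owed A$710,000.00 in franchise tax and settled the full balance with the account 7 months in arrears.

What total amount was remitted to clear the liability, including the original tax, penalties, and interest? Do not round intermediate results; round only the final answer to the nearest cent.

A$852,726.69

Penalty, months 1–3: 3 × 0.5% × A$710,000.00 = A$10,650.00
Penalty, months 4–7: 4 × 2% × A$710,000.00 = A$56,800.00
Interest (17.4%/yr ÷ 12 = 1.45%/month): A$710,000.00 × ((1 + 0.0145)^7 − 1) = A$75,276.6939…
Total = A$710,000.00 + A$67,450.0000 + A$75,276.6939… = A$852,726.69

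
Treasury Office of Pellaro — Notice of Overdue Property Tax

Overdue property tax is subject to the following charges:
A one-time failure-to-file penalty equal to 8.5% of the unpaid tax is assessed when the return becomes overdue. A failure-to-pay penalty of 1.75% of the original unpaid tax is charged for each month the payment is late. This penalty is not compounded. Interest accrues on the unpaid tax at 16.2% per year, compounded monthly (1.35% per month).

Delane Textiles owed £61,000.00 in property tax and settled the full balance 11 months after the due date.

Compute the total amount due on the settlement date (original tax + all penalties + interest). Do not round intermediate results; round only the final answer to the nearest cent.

Failure-to-file penalty: 8.5% × £61,000.00 = £5,185.00
Failure-to-pay penalty = 1.75% × £61,000.00 × 11 mo = £11,742.50
Interest: £61,000.00 × ((1 + 0.0135)^11 − 1) = £61,000.00 × 0.1589409… = £9,695.3939…
Total = £61,000.00 + £16,927.5000 + £9,695.3939… = £87,622.89

£87,622.89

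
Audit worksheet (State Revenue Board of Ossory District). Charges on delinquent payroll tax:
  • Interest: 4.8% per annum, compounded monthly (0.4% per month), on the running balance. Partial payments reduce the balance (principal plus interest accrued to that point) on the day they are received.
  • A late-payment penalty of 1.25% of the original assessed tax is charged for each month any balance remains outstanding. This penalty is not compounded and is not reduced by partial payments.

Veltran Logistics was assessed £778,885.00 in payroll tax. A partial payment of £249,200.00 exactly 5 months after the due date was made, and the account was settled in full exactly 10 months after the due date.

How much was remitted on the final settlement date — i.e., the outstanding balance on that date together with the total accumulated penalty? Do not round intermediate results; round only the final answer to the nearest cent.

Balance at month 5: £778,885.0000 × (1 + 0.004)^5 = £794,587.8211…
After £249,200.00 payment: £794,587.8211… − £249,200.00 = £545,387.8211…
Balance at month 10: £545,387.8211… × (1 + 0.004)^5 = £556,383.1893…
Penalty: 10 × 1.25% × £778,885.00 = £97,360.63…
Final settlement = outstanding balance + penalty = £556,383.1893… + £97,360.63… = £653,743.81

£653,743.81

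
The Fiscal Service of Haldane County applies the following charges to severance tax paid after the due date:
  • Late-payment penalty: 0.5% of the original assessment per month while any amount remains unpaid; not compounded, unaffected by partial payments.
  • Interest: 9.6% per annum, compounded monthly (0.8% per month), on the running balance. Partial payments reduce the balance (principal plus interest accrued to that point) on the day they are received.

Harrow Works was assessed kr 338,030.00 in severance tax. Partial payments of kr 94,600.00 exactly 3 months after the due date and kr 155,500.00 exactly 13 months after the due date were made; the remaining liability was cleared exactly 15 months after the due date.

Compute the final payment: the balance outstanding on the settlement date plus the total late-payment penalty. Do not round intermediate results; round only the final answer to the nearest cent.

Balance at month 3: kr 338,030.0000 × (1 + 0.008)^3 = kr 346,207.7948…
After kr 94,600.00 payment: kr 346,207.7948… − kr 94,600.00 = kr 251,607.7948…
Balance at month 13: kr 251,607.7948… × (1 + 0.008)^10 = kr 272,476.7262…
After kr 155,500.00 payment: kr 272,476.7262… − kr 155,500.00 = kr 116,976.7262…
Balance at month 15: kr 116,976.7262… × (1 + 0.008)^2 = kr 118,855.8403…
Penalty: 15 × 0.5% × kr 338,030.00 = kr 25,352.25
Final settlement = outstanding balance + penalty = kr 118,855.8403… + kr 25,352.25 = kr 144,208.09

kr 144,208.09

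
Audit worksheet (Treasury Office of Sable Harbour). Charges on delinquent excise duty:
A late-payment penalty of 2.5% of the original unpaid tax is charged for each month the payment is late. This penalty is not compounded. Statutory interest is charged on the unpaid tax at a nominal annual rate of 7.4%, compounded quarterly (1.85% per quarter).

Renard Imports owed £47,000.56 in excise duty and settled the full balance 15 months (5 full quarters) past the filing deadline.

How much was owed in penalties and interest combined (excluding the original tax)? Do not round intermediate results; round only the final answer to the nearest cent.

£22,136.62

Late-payment penalty = 2.5% × £47,000.56 × 15 mo = £17,625.21
Interest: £47,000.56 × ((1 + 0.0185)^5 − 1) = £47,000.56 × 0.0959864… = £4,511.4147…
Penalties + interest = £17,625.2100 + £4,511.4147… = £22,136.62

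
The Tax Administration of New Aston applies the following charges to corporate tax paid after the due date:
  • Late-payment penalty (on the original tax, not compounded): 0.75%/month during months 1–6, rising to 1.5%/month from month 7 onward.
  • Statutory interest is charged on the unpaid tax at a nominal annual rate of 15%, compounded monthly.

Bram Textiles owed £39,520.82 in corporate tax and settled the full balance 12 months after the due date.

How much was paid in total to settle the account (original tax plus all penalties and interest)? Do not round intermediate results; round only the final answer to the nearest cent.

Penalty, months 1–6: 6 × 0.75% × £39,520.82 = £1,778.44…
Penalty, months 7–12: 6 × 1.5% × £39,520.82 = £3,556.87…
Interest (15%/yr ÷ 12 = 1.25%/month): £39,520.82 × ((1 + 0.0125)^12 − 1) = £6,353.1504…
Total = £39,520.82 + £5,335.3107 + £6,353.1504… = £51,209.28

£51,209.28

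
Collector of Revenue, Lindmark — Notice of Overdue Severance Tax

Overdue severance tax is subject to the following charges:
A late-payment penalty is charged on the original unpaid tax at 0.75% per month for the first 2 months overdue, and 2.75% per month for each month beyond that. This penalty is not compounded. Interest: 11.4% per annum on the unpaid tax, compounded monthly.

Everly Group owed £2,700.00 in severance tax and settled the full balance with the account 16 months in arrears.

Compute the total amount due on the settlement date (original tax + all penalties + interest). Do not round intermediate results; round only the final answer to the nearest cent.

£4,220.98

Penalty, months 1–2: 2 × 0.75% × £2,700.00 = £40.50
Penalty, months 3–16: 14 × 2.75% × £2,700.00 = £1,039.50
Interest (11.4%/yr ÷ 12 = 0.95%/month): £2,700.00 × ((1 + 0.0095)^16 − 1) = £440.9783…
Total = £2,700.00 + £1,080.0000 + £440.9783… = £4,220.98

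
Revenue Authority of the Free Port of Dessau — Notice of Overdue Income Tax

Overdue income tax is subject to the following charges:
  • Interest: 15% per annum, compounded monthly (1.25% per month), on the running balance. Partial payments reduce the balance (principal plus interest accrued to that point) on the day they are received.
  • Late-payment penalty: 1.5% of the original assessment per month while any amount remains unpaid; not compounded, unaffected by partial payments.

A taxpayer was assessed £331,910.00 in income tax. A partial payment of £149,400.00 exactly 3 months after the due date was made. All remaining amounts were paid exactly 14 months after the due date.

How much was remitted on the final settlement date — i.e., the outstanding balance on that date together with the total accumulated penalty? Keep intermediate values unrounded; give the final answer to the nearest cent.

£293,383.20

Balance at month 3: £331,910.0000 × (1 + 0.0125)^3 = £344,512.8561…
After £149,400.00 payment: £344,512.8561… − £149,400.00 = £195,112.8561…
Balance at month 14: £195,112.8561… × (1 + 0.0125)^11 = £223,682.1029…
Penalty: 14 × 1.5% × £331,910.00 = £69,701.10
Final settlement = outstanding balance + penalty = £223,682.1029… + £69,701.10 = £293,383.20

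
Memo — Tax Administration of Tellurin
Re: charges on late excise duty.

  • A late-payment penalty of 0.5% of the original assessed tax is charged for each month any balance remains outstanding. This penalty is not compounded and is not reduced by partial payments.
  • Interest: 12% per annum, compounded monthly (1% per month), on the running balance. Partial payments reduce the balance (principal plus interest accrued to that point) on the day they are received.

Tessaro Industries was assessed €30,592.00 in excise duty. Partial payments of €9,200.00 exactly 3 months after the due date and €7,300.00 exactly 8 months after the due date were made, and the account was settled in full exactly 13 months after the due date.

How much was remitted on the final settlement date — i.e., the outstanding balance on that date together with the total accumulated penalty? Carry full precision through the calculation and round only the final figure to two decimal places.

Balance at month 3: €30,592.0000 × (1 + 0.01)^3 = €31,518.9682…
After €9,200.00 payment: €31,518.9682… − €9,200.00 = €22,318.9682…
Balance at month 8: €22,318.9682… × (1 + 0.01)^5 = €23,457.4599…
After €7,300.00 payment: €23,457.4599… − €7,300.00 = €16,157.4599…
Balance at month 13: €16,157.4599… × (1 + 0.01)^5 = €16,981.6527…
Penalty: 13 × 0.5% × €30,592.00 = €1,988.48
Final settlement = outstanding balance + penalty = €16,981.6527… + €1,988.48 = €18,970.13

€18,970.13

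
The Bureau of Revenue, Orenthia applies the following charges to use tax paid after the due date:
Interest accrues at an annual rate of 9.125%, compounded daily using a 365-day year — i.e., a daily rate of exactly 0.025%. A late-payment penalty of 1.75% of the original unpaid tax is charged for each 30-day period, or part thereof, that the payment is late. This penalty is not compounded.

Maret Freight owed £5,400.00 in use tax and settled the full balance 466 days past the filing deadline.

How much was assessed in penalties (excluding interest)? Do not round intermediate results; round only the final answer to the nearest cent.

£1,512.00

Penalty periods: ⌈466/30⌉ = 16; penalty = 16 × 1.75% × £5,400.00 = £1,512.00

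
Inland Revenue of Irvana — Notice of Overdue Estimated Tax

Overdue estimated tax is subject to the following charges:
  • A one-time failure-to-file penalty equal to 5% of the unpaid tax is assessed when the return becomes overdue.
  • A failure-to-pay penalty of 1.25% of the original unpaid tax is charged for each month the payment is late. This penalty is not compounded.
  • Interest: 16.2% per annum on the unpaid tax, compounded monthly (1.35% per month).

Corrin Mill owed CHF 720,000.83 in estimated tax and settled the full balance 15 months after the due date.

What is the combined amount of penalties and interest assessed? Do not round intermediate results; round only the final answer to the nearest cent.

Failure-to-file penalty: 5% × CHF 720,000.83 = CHF 36,000.04…
Failure-to-pay penalty: 15 × 1.25% × CHF 720,000.83 = CHF 135,000.16…
Interest: CHF 720,000.83 × ((1 + 0.0135)^15 − 1) = CHF 720,000.83 × 0.2228024… = CHF 160,417.9393…
Penalties + interest = CHF 171,000.1971… + CHF 160,417.9393… = CHF 331,418.14

CHF 331,418.14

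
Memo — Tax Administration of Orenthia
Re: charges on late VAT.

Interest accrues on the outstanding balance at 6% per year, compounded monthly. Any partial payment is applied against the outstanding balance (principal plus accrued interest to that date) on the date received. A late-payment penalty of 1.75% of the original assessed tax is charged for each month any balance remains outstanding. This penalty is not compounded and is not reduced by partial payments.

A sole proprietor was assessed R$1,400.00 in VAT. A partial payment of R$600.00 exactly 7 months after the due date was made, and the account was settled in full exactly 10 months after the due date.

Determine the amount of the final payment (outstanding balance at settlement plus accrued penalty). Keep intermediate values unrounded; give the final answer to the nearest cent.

R$1,107.55

Monthly rate = 6% ÷ 12 = 0.5%
Balance at month 7: R$1,400.0000 × (1 + 0.005)^7 = R$1,449.7412…
After R$600.00 payment: R$1,449.7412… − R$600.00 = R$849.7412…
Balance at month 10: R$849.7412… × (1 + 0.005)^3 = R$862.5511…
Penalty: 10 × 1.75% × R$1,400.00 = R$245.00
Final settlement = outstanding balance + penalty = R$862.5511… + R$245.00 = R$1,107.55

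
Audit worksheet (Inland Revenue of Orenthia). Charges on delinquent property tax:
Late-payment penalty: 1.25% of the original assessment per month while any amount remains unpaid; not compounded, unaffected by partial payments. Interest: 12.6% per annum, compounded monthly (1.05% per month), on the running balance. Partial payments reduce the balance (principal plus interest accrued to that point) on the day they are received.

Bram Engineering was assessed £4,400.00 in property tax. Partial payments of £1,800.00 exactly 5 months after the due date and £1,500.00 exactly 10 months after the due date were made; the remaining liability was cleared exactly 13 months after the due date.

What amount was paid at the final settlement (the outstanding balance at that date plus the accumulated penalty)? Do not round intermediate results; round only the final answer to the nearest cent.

£2,250.31

Balance at month 5: £4,400.0000 × (1 + 0.0105)^5 = £4,635.9022…
After £1,800.00 payment: £4,635.9022… − £1,800.00 = £2,835.9022…
Balance at month 10: £2,835.9022… × (1 + 0.0105)^5 = £2,987.9467…
After £1,500.00 payment: £2,987.9467… − £1,500.00 = £1,487.9467…
Balance at month 13: £1,487.9467… × (1 + 0.0105)^3 = £1,535.3108…
Penalty: 13 × 1.25% × £4,400.00 = £715.00
Final settlement = outstanding balance + penalty = £1,535.3108… + £715.00 = £2,250.31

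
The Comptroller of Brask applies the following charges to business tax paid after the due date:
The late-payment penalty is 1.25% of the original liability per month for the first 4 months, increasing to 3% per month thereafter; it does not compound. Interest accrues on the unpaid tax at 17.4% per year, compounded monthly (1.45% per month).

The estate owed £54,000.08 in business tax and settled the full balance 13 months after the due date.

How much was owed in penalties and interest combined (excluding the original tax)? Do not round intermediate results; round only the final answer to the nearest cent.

£28,393.45

Penalty, months 1–4: 4 × 1.25% × £54,000.08 = £2,700.00…
Penalty, months 5–13: 9 × 3% × £54,000.08 = £14,580.02…
Interest: £54,000.08 × ((1 + 0.0145)^13 − 1) = £54,000.08 × 0.2058039… = £11,113.4246…
Penalties + interest = £17,280.0256 + £11,113.4246… = £28,393.45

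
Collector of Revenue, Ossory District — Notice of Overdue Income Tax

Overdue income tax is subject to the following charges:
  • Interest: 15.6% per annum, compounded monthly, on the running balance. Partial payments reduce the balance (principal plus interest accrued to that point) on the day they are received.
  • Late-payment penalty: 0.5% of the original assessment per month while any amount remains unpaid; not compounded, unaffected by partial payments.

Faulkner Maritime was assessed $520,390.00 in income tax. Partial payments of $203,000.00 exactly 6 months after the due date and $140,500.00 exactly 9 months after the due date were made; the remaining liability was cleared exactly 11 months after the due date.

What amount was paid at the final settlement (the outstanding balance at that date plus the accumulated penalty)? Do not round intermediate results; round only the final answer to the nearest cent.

Monthly rate = 15.6% ÷ 12 = 1.3%
Balance at month 6: $520,390.0000 × (1 + 0.013)^6 = $562,322.6987…
After $203,000.00 payment: $562,322.6987… − $203,000.00 = $359,322.6987…
Balance at month 9: $359,322.6987… × (1 + 0.013)^3 = $373,519.2500…
After $140,500.00 payment: $373,519.2500… − $140,500.00 = $233,019.2500…
Balance at month 11: $233,019.2500… × (1 + 0.013)^2 = $239,117.1307…
Penalty: 11 × 0.5% × $520,390.00 = $28,621.45
Final settlement = outstanding balance + penalty = $239,117.1307… + $28,621.45 = $267,738.58

$267,738.58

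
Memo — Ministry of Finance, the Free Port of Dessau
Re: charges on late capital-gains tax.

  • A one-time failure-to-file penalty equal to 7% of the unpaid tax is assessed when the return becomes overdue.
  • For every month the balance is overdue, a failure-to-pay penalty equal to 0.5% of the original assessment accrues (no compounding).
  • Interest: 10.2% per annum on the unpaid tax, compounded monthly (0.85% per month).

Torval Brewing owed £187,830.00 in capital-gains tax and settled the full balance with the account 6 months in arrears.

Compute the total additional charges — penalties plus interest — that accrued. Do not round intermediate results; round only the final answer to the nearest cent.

Failure-to-file penalty: 7% × £187,830.00 = £13,148.10
Failure-to-pay penalty: 6 × 0.5% × £187,830.00 = £5,634.90
Interest: £187,830.00 × ((1 + 0.0085)^6 − 1) = £187,830.00 × 0.0520961… = £9,785.2125…
Penalties + interest = £18,783.0000 + £9,785.2125… = £28,568.21

£28,568.21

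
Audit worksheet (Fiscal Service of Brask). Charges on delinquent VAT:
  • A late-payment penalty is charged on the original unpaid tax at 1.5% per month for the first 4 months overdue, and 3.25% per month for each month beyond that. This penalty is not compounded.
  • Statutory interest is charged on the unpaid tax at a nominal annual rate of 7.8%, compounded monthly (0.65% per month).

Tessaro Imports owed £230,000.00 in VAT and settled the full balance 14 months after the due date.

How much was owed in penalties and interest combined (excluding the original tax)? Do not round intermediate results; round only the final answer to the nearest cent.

£110,387.70

Penalty, months 1–4: 4 × 1.5% × £230,000.00 = £13,800.00
Penalty, months 5–14: 10 × 3.25% × £230,000.00 = £74,750.00
Interest: £230,000.00 × ((1 + 0.0065)^14 − 1) = £230,000.00 × 0.0949465… = £21,837.7005…
Penalties + interest = £88,550.0000 + £21,837.7005… = £110,387.70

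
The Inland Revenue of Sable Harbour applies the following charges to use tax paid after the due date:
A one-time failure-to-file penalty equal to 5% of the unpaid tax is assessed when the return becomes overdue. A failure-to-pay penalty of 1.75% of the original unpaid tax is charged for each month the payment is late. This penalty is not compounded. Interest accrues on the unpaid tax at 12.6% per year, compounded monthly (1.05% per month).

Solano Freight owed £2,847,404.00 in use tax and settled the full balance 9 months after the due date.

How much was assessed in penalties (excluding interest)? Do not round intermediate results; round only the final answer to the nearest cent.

Failure-to-file penalty: 5% × £2,847,404.00 = £142,370.20
Failure-to-pay penalty: 9 × 1.75% × £2,847,404.00 = £448,466.13
Total penalty = £142,370.20 + £448,466.13 = £590,836.33

£590,836.33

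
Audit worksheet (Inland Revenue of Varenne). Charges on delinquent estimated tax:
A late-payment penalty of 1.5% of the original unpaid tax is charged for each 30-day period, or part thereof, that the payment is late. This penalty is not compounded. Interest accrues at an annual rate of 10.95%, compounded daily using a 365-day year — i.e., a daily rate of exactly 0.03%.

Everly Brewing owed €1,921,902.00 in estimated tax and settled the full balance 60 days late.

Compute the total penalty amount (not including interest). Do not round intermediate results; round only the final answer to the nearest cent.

€57,657.06

Penalty periods: ⌈60/30⌉ = 2; penalty = 2 × 1.5% × €1,921,902.00 = €57,657.06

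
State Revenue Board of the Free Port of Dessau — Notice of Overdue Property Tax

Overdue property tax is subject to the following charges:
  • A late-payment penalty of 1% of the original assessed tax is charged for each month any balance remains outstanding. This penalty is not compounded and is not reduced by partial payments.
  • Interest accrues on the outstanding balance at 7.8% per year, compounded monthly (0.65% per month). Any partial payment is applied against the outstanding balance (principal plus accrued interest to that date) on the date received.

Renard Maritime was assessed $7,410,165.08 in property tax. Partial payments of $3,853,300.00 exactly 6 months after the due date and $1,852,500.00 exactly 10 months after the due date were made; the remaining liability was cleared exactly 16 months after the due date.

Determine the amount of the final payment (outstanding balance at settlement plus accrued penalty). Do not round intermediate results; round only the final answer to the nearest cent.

$3,368,031.49

Balance at month 6: $7,410,165.0800 × (1 + 0.0065)^6 = $7,703,898.6095…
After $3,853,300.00 payment: $7,703,898.6095… − $3,853,300.00 = $3,850,598.6095…
Balance at month 10: $3,850,598.6095… × (1 + 0.0065)^4 = $3,951,694.5369…
After $1,852,500.00 payment: $3,951,694.5369… − $1,852,500.00 = $2,099,194.5369…
Balance at month 16: $2,099,194.5369… × (1 + 0.0065)^6 = $2,182,405.0745…
Penalty: 16 × 1% × $7,410,165.08 = $1,185,626.41…
Final settlement = outstanding balance + penalty = $2,182,405.0745… + $1,185,626.41… = $3,368,031.49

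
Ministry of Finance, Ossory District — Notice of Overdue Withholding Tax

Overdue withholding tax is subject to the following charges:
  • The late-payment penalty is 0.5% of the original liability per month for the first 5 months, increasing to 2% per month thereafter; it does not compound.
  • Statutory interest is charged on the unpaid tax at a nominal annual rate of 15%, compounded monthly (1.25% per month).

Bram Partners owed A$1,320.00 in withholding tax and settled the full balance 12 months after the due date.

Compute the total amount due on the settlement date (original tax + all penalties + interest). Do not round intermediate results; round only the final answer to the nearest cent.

A$1,750.00

Penalty, months 1–5: 5 × 0.5% × A$1,320.00 = A$33.00
Penalty, months 6–12: 7 × 2% × A$1,320.00 = A$184.80
Interest: A$1,320.00 × ((1 + 0.0125)^12 − 1) = A$1,320.00 × 0.1607545… = A$212.1960…
Total = A$1,320.00 + A$217.8000 + A$212.1960… = A$1,750.00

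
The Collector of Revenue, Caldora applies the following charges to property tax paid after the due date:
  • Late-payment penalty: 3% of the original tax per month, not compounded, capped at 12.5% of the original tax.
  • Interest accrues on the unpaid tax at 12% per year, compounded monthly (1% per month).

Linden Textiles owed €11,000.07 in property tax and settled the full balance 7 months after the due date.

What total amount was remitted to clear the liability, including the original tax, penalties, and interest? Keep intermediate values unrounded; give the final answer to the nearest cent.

Penalty (uncapped): 7 × 3% × €11,000.07 = €2,310.01…; cap = 12.5% × €11,000.07 = €1,375.01… → penalty = €1,375.01…
Interest: €11,000.07 × ((1 + 0.01)^7 − 1) = €11,000.07 × 0.0721354… = €793.4939…
Total = €11,000.07 + €1,375.0088… + €793.4939… = €13,168.57

€13,168.57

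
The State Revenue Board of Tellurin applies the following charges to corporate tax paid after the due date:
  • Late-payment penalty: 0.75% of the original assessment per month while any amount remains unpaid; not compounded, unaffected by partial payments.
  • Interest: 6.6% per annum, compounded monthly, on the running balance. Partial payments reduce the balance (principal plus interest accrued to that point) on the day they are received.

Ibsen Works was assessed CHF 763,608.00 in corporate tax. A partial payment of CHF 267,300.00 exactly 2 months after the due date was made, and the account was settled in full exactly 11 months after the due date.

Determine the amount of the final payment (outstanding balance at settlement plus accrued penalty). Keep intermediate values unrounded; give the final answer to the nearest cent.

CHF 593,269.39

Monthly rate = 6.6% ÷ 12 = 0.55%
Balance at month 2: CHF 763,608.0000 × (1 + 0.0055)^2 = CHF 772,030.7871…
After CHF 267,300.00 payment: CHF 772,030.7871… − CHF 267,300.00 = CHF 504,730.7871…
Balance at month 11: CHF 504,730.7871… × (1 + 0.0055)^9 = CHF 530,271.7253…
Penalty: 11 × 0.75% × CHF 763,608.00 = CHF 62,997.66
Final settlement = outstanding balance + penalty = CHF 530,271.7253… + CHF 62,997.66 = CHF 593,269.39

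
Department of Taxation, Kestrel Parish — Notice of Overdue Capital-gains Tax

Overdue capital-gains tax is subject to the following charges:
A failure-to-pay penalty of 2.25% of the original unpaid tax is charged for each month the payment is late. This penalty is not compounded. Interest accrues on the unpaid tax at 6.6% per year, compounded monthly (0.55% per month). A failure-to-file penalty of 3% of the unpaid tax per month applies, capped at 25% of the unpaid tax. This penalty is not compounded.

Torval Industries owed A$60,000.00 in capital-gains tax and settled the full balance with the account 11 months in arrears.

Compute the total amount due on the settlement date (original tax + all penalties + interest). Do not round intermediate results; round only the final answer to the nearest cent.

A$93,581.49

Failure-to-file: 11 × 3% × A$60,000.00 = A$19,800.00, capped at 25% × A$60,000.00 = A$15,000.00
Failure-to-pay penalty = 2.25% × A$60,000.00 × 11 mo = A$14,850.00
Interest: A$60,000.00 × ((1 + 0.0055)^11 − 1) = A$60,000.00 × 0.0621915… = A$3,731.4904…
Total = A$60,000.00 + A$29,850.0000 + A$3,731.4904… = A$93,581.49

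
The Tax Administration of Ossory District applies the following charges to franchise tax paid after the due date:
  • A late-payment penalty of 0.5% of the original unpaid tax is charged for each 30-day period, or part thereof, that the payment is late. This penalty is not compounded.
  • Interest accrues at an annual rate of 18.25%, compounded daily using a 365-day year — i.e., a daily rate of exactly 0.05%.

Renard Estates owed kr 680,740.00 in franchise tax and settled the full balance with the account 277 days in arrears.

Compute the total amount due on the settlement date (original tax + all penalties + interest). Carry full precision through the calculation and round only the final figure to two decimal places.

kr 815,873.65

Penalty periods: ⌈277/30⌉ = 10; penalty = 10 × 0.5% × kr 680,740.00 = kr 34,037.00
Interest: kr 680,740.00 × ((1 + 0.0005)^277 − 1) = kr 680,740.00 × 0.14850993… = kr 101,096.6477…
Total = kr 680,740.00 + kr 34,037.0000 + kr 101,096.6477… = kr 815,873.65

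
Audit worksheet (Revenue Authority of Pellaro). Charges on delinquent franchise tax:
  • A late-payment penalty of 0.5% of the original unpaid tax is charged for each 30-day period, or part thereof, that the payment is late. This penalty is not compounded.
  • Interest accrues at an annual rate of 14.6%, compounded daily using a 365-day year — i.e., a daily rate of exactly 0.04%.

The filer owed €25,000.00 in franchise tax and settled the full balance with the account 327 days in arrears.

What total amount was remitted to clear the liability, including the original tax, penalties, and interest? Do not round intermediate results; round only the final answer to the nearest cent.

€29,867.75

Penalty periods: ⌈327/30⌉ = 11; penalty = 11 × 0.5% × €25,000.00 = €1,375.00
Interest: €25,000.00 × ((1 + 0.0004)^327 − 1) = €25,000.00 × 0.13971000… = €3,492.7501…
Total = €25,000.00 + €1,375.0000 + €3,492.7501… = €29,867.75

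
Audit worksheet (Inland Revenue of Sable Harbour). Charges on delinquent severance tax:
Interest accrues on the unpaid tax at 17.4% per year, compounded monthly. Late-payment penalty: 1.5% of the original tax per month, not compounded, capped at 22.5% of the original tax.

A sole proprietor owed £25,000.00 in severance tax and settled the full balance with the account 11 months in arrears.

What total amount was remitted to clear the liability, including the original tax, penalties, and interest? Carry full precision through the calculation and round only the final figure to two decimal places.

Penalty: 11 × 1.5% × £25,000.00 = £4,125.00 (below the 22.5% cap of £5,625.00)
Interest (17.4%/yr ÷ 12 = 1.45%/month): £25,000.00 × ((1 + 0.0145)^11 − 1) = £4,289.5415…
Total = £25,000.00 + £4,125.0000 + £4,289.5415… = £33,414.54

£33,414.54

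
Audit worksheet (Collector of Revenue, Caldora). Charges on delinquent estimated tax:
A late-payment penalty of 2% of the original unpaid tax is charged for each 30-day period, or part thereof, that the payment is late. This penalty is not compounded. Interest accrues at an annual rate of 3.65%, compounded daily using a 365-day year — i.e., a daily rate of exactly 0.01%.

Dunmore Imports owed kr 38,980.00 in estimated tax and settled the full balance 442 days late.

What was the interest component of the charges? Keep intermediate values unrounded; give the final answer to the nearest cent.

kr 1,761.47

Interest: kr 38,980.00 × ((1 + 0.0001)^442 − 1) = kr 38,980.00 × 0.04518906… = kr 1,761.4697…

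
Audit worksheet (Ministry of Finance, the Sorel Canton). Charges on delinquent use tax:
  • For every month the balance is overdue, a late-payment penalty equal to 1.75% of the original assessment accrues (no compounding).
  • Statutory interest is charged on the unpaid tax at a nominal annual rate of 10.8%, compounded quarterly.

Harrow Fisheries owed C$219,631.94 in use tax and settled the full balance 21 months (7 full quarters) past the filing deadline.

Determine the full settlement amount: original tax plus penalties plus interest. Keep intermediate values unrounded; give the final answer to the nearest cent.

Late-payment penalty: 21 × 1.75% × C$219,631.94 = C$80,714.74…
Interest (10.8%/yr ÷ 4 = 2.7%/quarter): C$219,631.94 × ((1 + 0.027)^7 − 1) = C$45,028.2396…
Total = C$219,631.94 + C$80,714.7380… + C$45,028.2396… = C$345,374.92

C$345,374.92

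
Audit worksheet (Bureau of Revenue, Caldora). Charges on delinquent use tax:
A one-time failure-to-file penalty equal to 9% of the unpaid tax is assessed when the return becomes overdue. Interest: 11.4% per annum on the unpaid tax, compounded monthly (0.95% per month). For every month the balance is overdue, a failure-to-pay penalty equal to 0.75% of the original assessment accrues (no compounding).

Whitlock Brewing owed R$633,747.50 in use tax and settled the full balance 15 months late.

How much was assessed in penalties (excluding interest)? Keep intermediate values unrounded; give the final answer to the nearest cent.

Failure-to-file penalty: 9% × R$633,747.50 = R$57,037.28…
Failure-to-pay penalty = 0.75% × R$633,747.50 × 15 mo = R$71,296.59…
Total penalty = R$57,037.28… + R$71,296.59… = R$128,333.87

R$128,333.87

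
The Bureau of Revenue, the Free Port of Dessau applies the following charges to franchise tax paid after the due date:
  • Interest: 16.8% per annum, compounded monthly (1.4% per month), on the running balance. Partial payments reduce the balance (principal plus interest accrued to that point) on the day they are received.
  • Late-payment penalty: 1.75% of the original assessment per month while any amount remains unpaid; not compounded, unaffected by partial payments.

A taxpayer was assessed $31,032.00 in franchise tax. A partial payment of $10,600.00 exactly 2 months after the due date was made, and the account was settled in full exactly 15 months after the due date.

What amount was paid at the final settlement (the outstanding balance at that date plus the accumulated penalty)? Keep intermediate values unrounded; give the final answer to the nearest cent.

Balance at month 2: $31,032.0000 × (1 + 0.014)^2 = $31,906.9783…
After $10,600.00 payment: $31,906.9783… − $10,600.00 = $21,306.9783…
Balance at month 15: $21,306.9783… × (1 + 0.014)^13 = $25,527.9111…
Penalty: 15 × 1.75% × $31,032.00 = $8,145.90
Final settlement = outstanding balance + penalty = $25,527.9111… + $8,145.90 = $33,673.81

$33,673.81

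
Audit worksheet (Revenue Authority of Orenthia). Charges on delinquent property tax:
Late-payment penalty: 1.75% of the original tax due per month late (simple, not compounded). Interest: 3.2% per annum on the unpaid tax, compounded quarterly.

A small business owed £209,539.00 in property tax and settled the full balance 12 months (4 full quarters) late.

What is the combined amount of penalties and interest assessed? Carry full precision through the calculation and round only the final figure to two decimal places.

£50,789.33

Late-payment penalty: 12 × 1.75% × £209,539.00 = £44,003.19
Interest (3.2%/yr ÷ 4 = 0.8%/quarter): £209,539.00 × ((1 + 0.008)^4 − 1) = £6,786.1410…
Penalties + interest = £44,003.1900 + £6,786.1410… = £50,789.33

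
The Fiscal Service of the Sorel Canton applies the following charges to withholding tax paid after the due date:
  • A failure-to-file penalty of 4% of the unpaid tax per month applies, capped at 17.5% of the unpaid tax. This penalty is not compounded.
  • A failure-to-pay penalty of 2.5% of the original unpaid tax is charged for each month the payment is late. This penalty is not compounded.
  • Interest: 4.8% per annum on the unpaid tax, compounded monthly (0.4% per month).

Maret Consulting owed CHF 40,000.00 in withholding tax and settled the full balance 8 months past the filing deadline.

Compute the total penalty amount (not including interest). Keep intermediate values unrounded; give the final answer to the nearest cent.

Failure-to-file: 8 × 4% × CHF 40,000.00 = CHF 12,800.00, capped at 17.5% × CHF 40,000.00 = CHF 7,000.00
Failure-to-pay penalty: 8 × 2.5% × CHF 40,000.00 = CHF 8,000.00
Total penalty = CHF 7,000.00 + CHF 8,000.00 = CHF 15,000.00

CHF 15,000.00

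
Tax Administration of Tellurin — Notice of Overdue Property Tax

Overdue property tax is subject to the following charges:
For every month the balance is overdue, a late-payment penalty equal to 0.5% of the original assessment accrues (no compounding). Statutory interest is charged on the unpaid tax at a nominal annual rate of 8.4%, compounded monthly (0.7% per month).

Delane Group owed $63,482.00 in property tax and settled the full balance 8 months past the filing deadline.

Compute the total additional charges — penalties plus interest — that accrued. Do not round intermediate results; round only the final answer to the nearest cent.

$6,182.60

Late-payment penalty: 8 × 0.5% × $63,482.00 = $2,539.28
Interest: $63,482.00 × ((1 + 0.007)^8 − 1) = $63,482.00 × 0.0573914… = $3,643.3194…
Penalties + interest = $2,539.2800 + $3,643.3194… = $6,182.60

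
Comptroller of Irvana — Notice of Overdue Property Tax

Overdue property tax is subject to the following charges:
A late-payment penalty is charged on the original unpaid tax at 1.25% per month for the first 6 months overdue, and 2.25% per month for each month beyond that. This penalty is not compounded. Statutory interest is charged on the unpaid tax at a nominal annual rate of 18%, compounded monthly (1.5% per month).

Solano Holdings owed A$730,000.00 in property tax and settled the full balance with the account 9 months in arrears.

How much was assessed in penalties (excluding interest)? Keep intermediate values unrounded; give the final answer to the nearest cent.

A$104,025.00

Penalty, months 1–6: 6 × 1.25% × A$730,000.00 = A$54,750.00
Penalty, months 7–9: 3 × 2.25% × A$730,000.00 = A$49,275.00
Total penalty = A$54,750.00 + A$49,275.00 = A$104,025.00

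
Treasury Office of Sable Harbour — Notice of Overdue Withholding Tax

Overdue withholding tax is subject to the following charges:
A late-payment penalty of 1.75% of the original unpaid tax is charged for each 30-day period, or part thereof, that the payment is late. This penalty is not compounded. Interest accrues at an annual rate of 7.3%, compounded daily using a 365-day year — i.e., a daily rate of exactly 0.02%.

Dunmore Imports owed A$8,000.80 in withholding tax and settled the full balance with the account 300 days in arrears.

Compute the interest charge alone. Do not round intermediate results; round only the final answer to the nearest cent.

Interest: A$8,000.80 × ((1 + 0.0002)^300 − 1) = A$8,000.80 × 0.06183018… = A$494.6909…

A$494.69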